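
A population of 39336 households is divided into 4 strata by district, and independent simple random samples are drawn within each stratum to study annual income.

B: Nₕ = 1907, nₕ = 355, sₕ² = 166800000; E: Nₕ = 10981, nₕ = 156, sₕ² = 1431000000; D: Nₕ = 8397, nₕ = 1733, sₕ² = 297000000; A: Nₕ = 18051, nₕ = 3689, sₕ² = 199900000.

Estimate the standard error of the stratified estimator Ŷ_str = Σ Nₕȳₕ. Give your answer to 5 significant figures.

Var(Ŷ_str) = Σₕ Nₕ²(1 − fₕ)sₕ²/nₕ.
B: 1907²·(1 − 355/1907)·166800000/355 = 1.3906252 × 10^12.
E: 10981²·(1 − 156/10981)·1431000000/156 = 1.0903975 × 10^15.
D: 8397²·(1 − 1733/8397)·297000000/1733 = 9.5899651 × 10^12.
A: 18051²·(1 − 3689/18051)·199900000/3689 = 1.4048189 × 10^13.
Sum = 1.1154263 × 10^15.
SE = √(1.1154263 × 10^15) = 3.3398 × 10^7.

3.3398 × 10^7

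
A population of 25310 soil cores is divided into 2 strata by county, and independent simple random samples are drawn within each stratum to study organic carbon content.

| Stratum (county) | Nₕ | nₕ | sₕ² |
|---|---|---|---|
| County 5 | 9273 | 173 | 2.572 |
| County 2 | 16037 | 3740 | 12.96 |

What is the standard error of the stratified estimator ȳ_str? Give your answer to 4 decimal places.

0.0550

Var(ȳ_str) = Σₕ Wₕ²(1 − fₕ)sₕ²/nₕ with Wₕ = Nₕ/N, N = 25310.
County 5: Wₕ = 0.36637693; term = 0.36637693²·(1 − 0.01865631)·2.572/173 = 0.0019584037.
County 2: Wₕ = 0.63362307; term = 0.63362307²·(1 − 0.23321070)·12.96/3740 = 0.0010667715.
Sum = 0.0030251752.
SE = √(0.0030251752) = 0.0550.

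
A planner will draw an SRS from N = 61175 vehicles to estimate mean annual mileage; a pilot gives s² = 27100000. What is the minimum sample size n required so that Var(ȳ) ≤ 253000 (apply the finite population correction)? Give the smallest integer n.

Without fpc, n₀ = s²/D = 27100000/253000 = 107.1146.
With fpc, (1 − n/N)·s²/n ≤ D requires n ≥ n₀/(1 + n₀/N) = 107.1146/(1 + 107.1146/61175) = 106.9274.
Rounding up, n = 107.

107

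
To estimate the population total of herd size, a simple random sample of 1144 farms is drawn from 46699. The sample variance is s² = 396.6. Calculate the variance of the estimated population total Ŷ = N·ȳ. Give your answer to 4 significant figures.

7.375 × 10^8

Var(Ŷ) = N²·Var(ȳ) = N²·(1 − n/N)·s²/n.
f = 1144/46699 = 0.02449731; Var(ȳ) = 0.97550269·396.6/1144 = 0.33818563.
Var(Ŷ) = 46699² · 0.33818563 = 7.3751407 × 10^8.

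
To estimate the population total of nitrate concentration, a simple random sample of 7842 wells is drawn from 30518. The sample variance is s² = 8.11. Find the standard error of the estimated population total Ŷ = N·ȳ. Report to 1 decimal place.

846.0

Var(Ŷ) = N²·Var(ȳ) = N²·(1 − n/N)·s²/n.
f = 7842/30518 = 0.25696310; Var(ȳ) = 0.74303690·8.11/7842 = 7.6843015 × 10^-4.
Var(Ŷ) = 30518² · (7.6843015 × 10^-4) = 715676.13.
SE(Ŷ) = √(715676.13) = 846.0.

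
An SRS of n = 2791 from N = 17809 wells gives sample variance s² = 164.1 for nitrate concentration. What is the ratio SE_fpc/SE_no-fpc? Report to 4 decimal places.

0.9183

f = n/N = 2791/17809 = 0.15671851.
SE_no-fpc = √(s²/n) = 0.24247913; SE_fpc = √((1−f)s²/n) = 0.22266946.
Ratio = √(1−f) = 0.91830359.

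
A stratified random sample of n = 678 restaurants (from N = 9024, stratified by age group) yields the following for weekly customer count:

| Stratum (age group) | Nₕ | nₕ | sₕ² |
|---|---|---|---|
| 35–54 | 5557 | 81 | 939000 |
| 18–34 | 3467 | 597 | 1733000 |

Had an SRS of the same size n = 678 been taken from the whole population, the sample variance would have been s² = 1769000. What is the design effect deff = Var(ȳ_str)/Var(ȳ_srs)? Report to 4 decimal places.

Var(ȳ_str) = Σ Wₕ²(1−fₕ)sₕ²/nₕ with Wₕ = Nₕ/9024:
  35–54: (5557/9024)²·(1−81/5557)·939000/81 = 4331.9779
  18–34: (3467/9024)²·(1−597/3467)·1733000/597 = 354.7005
  → Var(ȳ_str) = 4686.6784.
Var(ȳ_srs) = (1 − 678/9024)·1769000/678 = 2413.1117.
deff = 4686.6784 / 2413.1117 = 1.9422.

1.9422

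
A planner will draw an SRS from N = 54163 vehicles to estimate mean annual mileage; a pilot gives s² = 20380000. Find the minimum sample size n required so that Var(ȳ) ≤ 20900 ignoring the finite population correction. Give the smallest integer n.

Without fpc, n₀ = s²/D = 20380000/20900 = 975.1196.
Rounding up, n = 976.

976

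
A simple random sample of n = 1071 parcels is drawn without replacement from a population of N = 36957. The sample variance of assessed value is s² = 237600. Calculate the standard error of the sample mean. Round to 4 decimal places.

14.6772

Under SRS without replacement, Var(ȳ) = (1 − f)·s²/n with f = n/N = 1071/36957 = 0.02897962.
Var(ȳ) = (1 − 0.02897962)·237600/1071 = 0.97102038·221.84874 = 215.41965.
SE(ȳ) = √(215.41965) = 14.6772.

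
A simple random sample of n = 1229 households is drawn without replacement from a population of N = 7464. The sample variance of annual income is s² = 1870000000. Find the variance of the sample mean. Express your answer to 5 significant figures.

Under SRS without replacement, Var(ȳ) = (1 − f)·s²/n with f = n/N = 1229/7464 = 0.16465702.
Var(ȳ) = (1 − 0.16465702)·1870000000/1229 = 0.83534298·1.5215622 × 10^6 = 1.2710263 × 10^6.

1.2710 × 10^6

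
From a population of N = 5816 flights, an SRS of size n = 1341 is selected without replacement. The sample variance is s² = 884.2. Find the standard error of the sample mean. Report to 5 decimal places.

Under SRS without replacement, Var(ȳ) = (1 − f)·s²/n with f = n/N = 1341/5816 = 0.23057084.
Var(ȳ) = (1 − 0.23057084)·884.2/1341 = 0.76942916·0.65935869 = 0.5073298.
SE(ȳ) = √(0.5073298) = 0.71227.

0.71227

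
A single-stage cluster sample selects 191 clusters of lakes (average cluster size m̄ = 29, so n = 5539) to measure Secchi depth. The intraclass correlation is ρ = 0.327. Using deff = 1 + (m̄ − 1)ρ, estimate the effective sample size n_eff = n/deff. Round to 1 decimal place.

deff = 1 + (29 − 1)·0.327 = 1 + 9.156 = 10.156.
n_eff = 5539 / 10.156 = 545.4.

545.4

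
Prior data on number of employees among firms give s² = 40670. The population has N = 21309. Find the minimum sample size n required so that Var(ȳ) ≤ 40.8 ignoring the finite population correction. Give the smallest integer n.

997

Without fpc, n₀ = s²/D = 40670/40.8 = 996.8137.
Rounding up, n = 997.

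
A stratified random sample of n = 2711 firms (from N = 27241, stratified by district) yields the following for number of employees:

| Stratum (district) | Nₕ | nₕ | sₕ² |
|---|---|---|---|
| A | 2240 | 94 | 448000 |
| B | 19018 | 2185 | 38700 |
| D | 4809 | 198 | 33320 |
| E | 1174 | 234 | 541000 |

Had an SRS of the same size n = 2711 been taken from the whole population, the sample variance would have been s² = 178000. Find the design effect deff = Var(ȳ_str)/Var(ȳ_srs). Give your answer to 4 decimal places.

Var(ȳ_str) = Σ Wₕ²(1−fₕ)sₕ²/nₕ with Wₕ = Nₕ/27241:
  A: (2240/27241)²·(1−94/2240)·448000/94 = 30.873211
  B: (19018/27241)²·(1−2185/19018)·38700/2185 = 7.640817
  D: (4809/27241)²·(1−198/4809)·33320/198 = 5.0285597
  E: (1174/27241)²·(1−234/1174)·541000/234 = 3.438201
  → Var(ȳ_str) = 46.980789.
Var(ȳ_srs) = (1 − 2711/27241)·178000/2711 = 59.12416.
deff = 46.980789 / 59.12416 = 0.7946.

0.7946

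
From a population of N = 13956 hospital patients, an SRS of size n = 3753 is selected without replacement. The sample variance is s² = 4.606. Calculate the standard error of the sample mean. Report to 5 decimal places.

0.02995

Under SRS without replacement, Var(ȳ) = (1 − f)·s²/n with f = n/N = 3753/13956 = 0.26891660.
Var(ȳ) = (1 − 0.26891660)·4.606/3753 = 0.73108340·0.0012272848 = 8.9724758 × 10^-4.
SE(ȳ) = √(8.9724758 × 10^-4) = 0.02995.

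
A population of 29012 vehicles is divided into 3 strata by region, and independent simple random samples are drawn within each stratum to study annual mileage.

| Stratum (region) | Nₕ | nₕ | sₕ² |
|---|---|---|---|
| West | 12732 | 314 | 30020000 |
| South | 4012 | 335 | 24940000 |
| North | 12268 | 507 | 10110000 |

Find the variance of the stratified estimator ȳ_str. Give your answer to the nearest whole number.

Var(ȳ_str) = Σₕ Wₕ²(1 − fₕ)sₕ²/nₕ with Wₕ = Nₕ/N, N = 29012.
West: Wₕ = 0.43885289; term = 0.43885289²·(1 − 0.02466227)·30020000/314 = 17958.662.
South: Wₕ = 0.13828761; term = 0.13828761²·(1 − 0.08349950)·24940000/335 = 1304.8208.
North: Wₕ = 0.42285951; term = 0.42285951²·(1 − 0.04132703)·10110000/507 = 3418.2662.
Sum = 22681.749.

22682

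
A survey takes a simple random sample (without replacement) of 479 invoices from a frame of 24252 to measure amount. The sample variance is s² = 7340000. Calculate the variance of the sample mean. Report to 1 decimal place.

15020.9

Under SRS without replacement, Var(ȳ) = (1 − f)·s²/n with f = n/N = 479/24252 = 0.01975095.
Var(ȳ) = (1 − 0.01975095)·7340000/479 = 0.98024905·15323.591 = 15020.935.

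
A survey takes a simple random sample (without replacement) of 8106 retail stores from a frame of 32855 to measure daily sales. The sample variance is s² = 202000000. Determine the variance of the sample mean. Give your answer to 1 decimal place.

Under SRS without replacement, Var(ȳ) = (1 − f)·s²/n with f = n/N = 8106/32855 = 0.24672044.
Var(ȳ) = (1 − 0.24672044)·202000000/8106 = 0.75327956·24919.812 = 18771.585.

18771.6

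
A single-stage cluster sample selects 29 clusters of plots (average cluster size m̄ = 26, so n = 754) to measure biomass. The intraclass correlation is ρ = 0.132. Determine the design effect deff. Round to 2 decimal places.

4.30

deff = 1 + (26 − 1)·0.132 = 1 + 3.3 = 4.3.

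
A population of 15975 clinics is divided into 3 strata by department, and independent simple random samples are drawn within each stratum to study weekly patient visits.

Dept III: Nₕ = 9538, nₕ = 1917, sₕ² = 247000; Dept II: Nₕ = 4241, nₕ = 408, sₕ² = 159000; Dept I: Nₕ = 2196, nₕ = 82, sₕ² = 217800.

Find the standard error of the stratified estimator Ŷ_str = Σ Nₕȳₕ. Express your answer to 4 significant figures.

167400

Var(Ŷ_str) = Σₕ Nₕ²(1 − fₕ)sₕ²/nₕ.
Dept III: 9538²·(1 − 1917/9538)·247000/1917 = 9.3657836 × 10^9.
Dept II: 4241²·(1 − 408/4241)·159000/408 = 6.3349626 × 10^9.
Dept I: 2196²·(1 − 82/2196)·217800/82 = 1.2330519 × 10^10.
Sum = 2.8031265 × 10^10.
SE = √(2.8031265 × 10^10) = 167400.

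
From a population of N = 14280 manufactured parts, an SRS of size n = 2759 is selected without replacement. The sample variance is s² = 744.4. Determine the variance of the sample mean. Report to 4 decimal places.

Under SRS without replacement, Var(ȳ) = (1 − f)·s²/n with f = n/N = 2759/14280 = 0.19320728.
Var(ȳ) = (1 − 0.19320728)·744.4/2759 = 0.80679272·0.2698079 = 0.21767905.

0.2177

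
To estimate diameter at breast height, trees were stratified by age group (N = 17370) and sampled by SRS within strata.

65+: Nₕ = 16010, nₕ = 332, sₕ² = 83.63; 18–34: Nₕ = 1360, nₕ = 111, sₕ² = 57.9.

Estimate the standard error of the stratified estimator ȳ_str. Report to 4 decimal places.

0.4610

Var(ȳ_str) = Σₕ Wₕ²(1 − fₕ)sₕ²/nₕ with Wₕ = Nₕ/N, N = 17370.
65+: Wₕ = 0.92170409; term = 0.92170409²·(1 − 0.02073704)·83.63/332 = 0.20955902.
18–34: Wₕ = 0.07829591; term = 0.07829591²·(1 − 0.08161765)·57.9/111 = 0.0029366845.
Sum = 0.2124957.
SE = √(0.2124957) = 0.4610.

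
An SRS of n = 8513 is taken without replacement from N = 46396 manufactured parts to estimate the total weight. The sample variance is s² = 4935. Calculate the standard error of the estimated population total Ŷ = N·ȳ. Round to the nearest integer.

31920

Var(Ŷ) = N²·Var(ȳ) = N²·(1 − n/N)·s²/n.
f = 8513/46396 = 0.18348565; Var(ȳ) = 0.81651435·4935/8513 = 0.4733347.
Var(Ŷ) = 46396² · 0.4733347 = 1.018895 × 10^9.
SE(Ŷ) = √(1.018895 × 10^9) = 31920.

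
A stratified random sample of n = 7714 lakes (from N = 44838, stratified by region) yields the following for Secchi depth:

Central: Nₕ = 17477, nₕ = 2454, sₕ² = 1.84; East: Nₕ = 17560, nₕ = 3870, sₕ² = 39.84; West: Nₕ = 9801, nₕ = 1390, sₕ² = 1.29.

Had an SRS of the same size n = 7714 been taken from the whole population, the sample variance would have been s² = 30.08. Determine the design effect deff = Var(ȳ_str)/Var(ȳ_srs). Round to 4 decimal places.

0.4234

Var(ȳ_str) = Σ Wₕ²(1−fₕ)sₕ²/nₕ with Wₕ = Nₕ/44838:
  Central: (17477/44838)²·(1−2454/17477)·1.84/2454 = 9.7920665 × 10^-5
  East: (17560/44838)²·(1−3870/17560)·39.84/3870 = 0.0012309598
  West: (9801/44838)²·(1−1390/9801)·1.29/1390 = 3.8054013 × 10^-5
  → Var(ȳ_str) = 0.0013669345.
Var(ȳ_srs) = (1 − 7714/44838)·30.08/7714 = 0.0032285441.
deff = 0.0013669345 / 0.0032285441 = 0.4234.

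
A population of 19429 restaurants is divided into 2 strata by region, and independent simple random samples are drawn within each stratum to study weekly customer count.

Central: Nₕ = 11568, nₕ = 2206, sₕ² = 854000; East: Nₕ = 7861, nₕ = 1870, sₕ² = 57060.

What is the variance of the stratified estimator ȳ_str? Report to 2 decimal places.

114.87

Var(ȳ_str) = Σₕ Wₕ²(1 − fₕ)sₕ²/nₕ with Wₕ = Nₕ/N, N = 19429.
Central: Wₕ = 0.59539863; term = 0.59539863²·(1 − 0.19069848)·854000/2206 = 111.0653.
East: Wₕ = 0.40460137; term = 0.40460137²·(1 − 0.23788322)·57060/1870 = 3.8068554.
Sum = 114.87216.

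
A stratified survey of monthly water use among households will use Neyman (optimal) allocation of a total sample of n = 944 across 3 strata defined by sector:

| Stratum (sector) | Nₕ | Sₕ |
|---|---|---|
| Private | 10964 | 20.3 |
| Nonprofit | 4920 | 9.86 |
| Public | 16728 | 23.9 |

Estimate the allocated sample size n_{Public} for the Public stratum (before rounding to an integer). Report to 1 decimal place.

Neyman allocation: nₕ = n·NₕSₕ / Σⱼ NⱼSⱼ.
Σ NⱼSⱼ = 10964·20.3 + 4920·9.86 + 16728·23.9 = 670879.6.
n_{Public} = 944·16728·23.9 / 670879.6 = 562.6.

562.6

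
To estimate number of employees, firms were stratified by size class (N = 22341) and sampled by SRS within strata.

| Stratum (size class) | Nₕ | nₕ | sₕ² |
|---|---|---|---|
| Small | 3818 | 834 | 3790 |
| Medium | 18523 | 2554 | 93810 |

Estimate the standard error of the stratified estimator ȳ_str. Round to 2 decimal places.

4.68

Var(ȳ_str) = Σₕ Wₕ²(1 − fₕ)sₕ²/nₕ with Wₕ = Nₕ/N, N = 22341.
Small: Wₕ = 0.17089656; term = 0.17089656²·(1 − 0.21843897)·3790/834 = 0.1037296.
Medium: Wₕ = 0.82910344; term = 0.82910344²·(1 − 0.13788263)·93810/2554 = 21.767676.
Sum = 21.871406.
SE = √(21.871406) = 4.68.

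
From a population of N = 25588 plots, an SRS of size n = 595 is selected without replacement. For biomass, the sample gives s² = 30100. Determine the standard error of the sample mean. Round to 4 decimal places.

7.0294

Under SRS without replacement, Var(ȳ) = (1 − f)·s²/n with f = n/N = 595/25588 = 0.02325309.
Var(ȳ) = (1 − 0.02325309)·30100/595 = 0.97674691·50.588235 = 49.411903.
SE(ȳ) = √(49.411903) = 7.0294.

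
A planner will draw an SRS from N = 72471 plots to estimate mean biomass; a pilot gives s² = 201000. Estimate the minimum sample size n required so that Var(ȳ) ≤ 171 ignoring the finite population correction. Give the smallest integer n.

1176

Without fpc, n₀ = s²/D = 201000/171 = 1175.4386.
Rounding up, n = 1176.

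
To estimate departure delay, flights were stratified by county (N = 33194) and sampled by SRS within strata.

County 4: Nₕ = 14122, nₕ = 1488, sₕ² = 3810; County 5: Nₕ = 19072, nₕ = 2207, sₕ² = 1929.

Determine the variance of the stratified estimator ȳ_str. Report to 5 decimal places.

Var(ȳ_str) = Σₕ Wₕ²(1 − fₕ)sₕ²/nₕ with Wₕ = Nₕ/N, N = 33194.
County 4: Wₕ = 0.42543833; term = 0.42543833²·(1 − 0.10536751)·3810/1488 = 0.41461016.
County 5: Wₕ = 0.57456167; term = 0.57456167²·(1 − 0.11571938)·1929/2207 = 0.25514866.
Sum = 0.66975882.

0.66976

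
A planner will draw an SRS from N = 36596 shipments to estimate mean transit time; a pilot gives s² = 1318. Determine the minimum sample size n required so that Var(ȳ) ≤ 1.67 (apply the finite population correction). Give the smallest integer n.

Without fpc, n₀ = s²/D = 1318/1.67 = 789.2216.
With fpc, (1 − n/N)·s²/n ≤ D requires n ≥ n₀/(1 + n₀/N) = 789.2216/(1 + 789.2216/36596) = 772.5607.
Rounding up, n = 773.

773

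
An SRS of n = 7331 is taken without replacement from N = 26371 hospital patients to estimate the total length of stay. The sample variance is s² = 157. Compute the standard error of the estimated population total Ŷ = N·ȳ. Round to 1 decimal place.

3279.2

Var(Ŷ) = N²·Var(ȳ) = N²·(1 − n/N)·s²/n.
f = 7331/26371 = 0.27799477; Var(ȳ) = 0.72200523·157/7331 = 0.015462396.
Var(Ŷ) = 26371² · 0.015462396 = 1.0753008 × 10^7.
SE(Ŷ) = √(1.0753008 × 10^7) = 3279.2.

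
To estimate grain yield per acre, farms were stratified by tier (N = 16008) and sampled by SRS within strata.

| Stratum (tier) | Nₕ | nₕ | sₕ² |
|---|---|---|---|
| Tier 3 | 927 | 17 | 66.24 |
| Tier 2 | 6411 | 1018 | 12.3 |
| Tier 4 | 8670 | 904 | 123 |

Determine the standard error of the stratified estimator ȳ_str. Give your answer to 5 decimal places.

0.22407

Var(ȳ_str) = Σₕ Wₕ²(1 − fₕ)sₕ²/nₕ with Wₕ = Nₕ/N, N = 16008.
Tier 3: Wₕ = 0.05790855; term = 0.05790855²·(1 − 0.01833873)·66.24/17 = 0.012826802.
Tier 2: Wₕ = 0.40048726; term = 0.40048726²·(1 − 0.15878958)·12.3/1018 = 0.0016301943.
Tier 4: Wₕ = 0.54160420; term = 0.54160420²·(1 − 0.10426759)·123/904 = 0.035750244.
Sum = 0.05020724.
SE = √(0.05020724) = 0.22407.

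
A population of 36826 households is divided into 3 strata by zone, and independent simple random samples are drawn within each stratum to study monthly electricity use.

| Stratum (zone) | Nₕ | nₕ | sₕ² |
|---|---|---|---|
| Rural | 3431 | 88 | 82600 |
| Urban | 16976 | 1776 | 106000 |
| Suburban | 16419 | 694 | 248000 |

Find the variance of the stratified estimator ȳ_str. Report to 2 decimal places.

87.33

Var(ȳ_str) = Σₕ Wₕ²(1 − fₕ)sₕ²/nₕ with Wₕ = Nₕ/N, N = 36826.
Rural: Wₕ = 0.09316787; term = 0.09316787²·(1 − 0.02564850)·82600/88 = 7.9386265.
Urban: Wₕ = 0.46097866; term = 0.46097866²·(1 − 0.10461828)·106000/1776 = 11.356193.
Suburban: Wₕ = 0.44585347; term = 0.44585347²·(1 − 0.04226810)·248000/694 = 68.033133.
Sum = 87.327953.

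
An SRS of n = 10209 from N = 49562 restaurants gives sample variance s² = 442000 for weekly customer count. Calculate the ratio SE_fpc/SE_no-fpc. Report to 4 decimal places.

f = n/N = 10209/49562 = 0.20598442.
SE_no-fpc = √(s²/n) = 6.5799036; SE_fpc = √((1−f)s²/n) = 5.863191.
Ratio = √(1−f) = 0.89107552.

0.8911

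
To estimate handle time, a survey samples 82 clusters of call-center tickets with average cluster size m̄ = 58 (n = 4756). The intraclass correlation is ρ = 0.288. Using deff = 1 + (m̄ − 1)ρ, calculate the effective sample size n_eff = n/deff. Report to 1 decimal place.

273.1

deff = 1 + (58 − 1)·0.288 = 1 + 16.416 = 17.416.
n_eff = 4756 / 17.416 = 273.1.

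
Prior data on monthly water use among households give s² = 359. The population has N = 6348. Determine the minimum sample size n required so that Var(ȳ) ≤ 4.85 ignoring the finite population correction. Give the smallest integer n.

Without fpc, n₀ = s²/D = 359/4.85 = 74.0206.
Rounding up, n = 75.

75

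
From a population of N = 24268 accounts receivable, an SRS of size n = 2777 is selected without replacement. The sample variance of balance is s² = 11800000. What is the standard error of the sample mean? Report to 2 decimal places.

Under SRS without replacement, Var(ȳ) = (1 − f)·s²/n with f = n/N = 2777/24268 = 0.11443053.
Var(ȳ) = (1 − 0.11443053)·11800000/2777 = 0.88556947·4249.1898 = 3762.9528.
SE(ȳ) = √(3762.9528) = 61.34.

61.34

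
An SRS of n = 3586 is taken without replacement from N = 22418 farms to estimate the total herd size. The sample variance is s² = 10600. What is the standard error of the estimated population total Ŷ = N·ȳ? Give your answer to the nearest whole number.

Var(Ŷ) = N²·Var(ȳ) = N²·(1 − n/N)·s²/n.
f = 3586/22418 = 0.15996075; Var(ȳ) = 0.84003925·10600/3586 = 2.4831054.
Var(Ŷ) = 22418² · 2.4831054 = 1.2479261 × 10^9.
SE(Ŷ) = √(1.2479261 × 10^9) = 35326.

35326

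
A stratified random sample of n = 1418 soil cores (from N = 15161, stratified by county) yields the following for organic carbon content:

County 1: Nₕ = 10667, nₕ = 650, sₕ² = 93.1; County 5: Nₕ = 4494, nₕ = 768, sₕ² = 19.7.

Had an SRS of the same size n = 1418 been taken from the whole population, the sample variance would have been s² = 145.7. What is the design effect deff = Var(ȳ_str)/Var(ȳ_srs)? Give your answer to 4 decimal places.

Var(ȳ_str) = Σ Wₕ²(1−fₕ)sₕ²/nₕ with Wₕ = Nₕ/15161:
  County 1: (10667/15161)²·(1−650/10667)·93.1/650 = 0.066582577
  County 5: (4494/15161)²·(1−768/4494)·19.7/768 = 0.0018686382
  → Var(ȳ_str) = 0.068451215.
Var(ȳ_srs) = (1 − 1418/15161)·145.7/1418 = 0.093140169.
deff = 0.068451215 / 0.093140169 = 0.7349.

0.7349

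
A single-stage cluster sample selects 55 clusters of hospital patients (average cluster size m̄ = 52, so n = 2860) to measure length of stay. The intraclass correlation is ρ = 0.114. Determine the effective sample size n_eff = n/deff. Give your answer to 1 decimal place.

deff = 1 + (52 − 1)·0.114 = 1 + 5.814 = 6.814.
n_eff = 2860 / 6.814 = 419.7.

419.7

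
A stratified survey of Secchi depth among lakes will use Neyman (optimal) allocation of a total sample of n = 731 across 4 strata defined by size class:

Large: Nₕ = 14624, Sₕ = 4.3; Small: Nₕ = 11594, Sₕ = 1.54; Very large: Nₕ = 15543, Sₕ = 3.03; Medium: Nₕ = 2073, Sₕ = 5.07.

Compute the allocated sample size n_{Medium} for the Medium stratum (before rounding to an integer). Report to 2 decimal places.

Neyman allocation: nₕ = n·NₕSₕ / Σⱼ NⱼSⱼ.
Σ NⱼSⱼ = 14624·4.3 + 11594·1.54 + 15543·3.03 + 2073·5.07 = 138343.36.
n_{Medium} = 731·2073·5.07 / 138343.36 = 55.53.

55.53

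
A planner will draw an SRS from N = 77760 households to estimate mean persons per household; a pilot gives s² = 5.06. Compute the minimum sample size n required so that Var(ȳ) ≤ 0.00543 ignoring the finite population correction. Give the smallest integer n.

Without fpc, n₀ = s²/D = 5.06/0.00543 = 931.8600.
Rounding up, n = 932.

932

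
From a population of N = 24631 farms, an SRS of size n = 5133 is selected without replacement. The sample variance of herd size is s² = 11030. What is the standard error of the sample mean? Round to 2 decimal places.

1.30

Under SRS without replacement, Var(ȳ) = (1 − f)·s²/n with f = n/N = 5133/24631 = 0.20839592.
Var(ȳ) = (1 − 0.20839592)·11030/5133 = 0.79160408·2.1488408 = 1.7010312.
SE(ȳ) = √(1.7010312) = 1.30.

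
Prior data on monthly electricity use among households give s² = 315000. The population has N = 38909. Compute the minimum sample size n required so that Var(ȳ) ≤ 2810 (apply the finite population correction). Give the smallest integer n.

Without fpc, n₀ = s²/D = 315000/2810 = 112.0996.
With fpc, (1 − n/N)·s²/n ≤ D requires n ≥ n₀/(1 + n₀/N) = 112.0996/(1 + 112.0996/38909) = 111.7776.
Rounding up, n = 112.

112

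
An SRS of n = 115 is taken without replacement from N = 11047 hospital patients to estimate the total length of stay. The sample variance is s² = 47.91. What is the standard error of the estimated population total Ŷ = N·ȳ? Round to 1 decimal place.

Var(Ŷ) = N²·Var(ȳ) = N²·(1 − n/N)·s²/n.
f = 115/11047 = 0.01041007; Var(ȳ) = 0.98958993·47.91/115 = 0.41227177.
Var(Ŷ) = 11047² · 0.41227177 = 5.0312084 × 10^7.
SE(Ŷ) = √(5.0312084 × 10^7) = 7093.1.

7093.1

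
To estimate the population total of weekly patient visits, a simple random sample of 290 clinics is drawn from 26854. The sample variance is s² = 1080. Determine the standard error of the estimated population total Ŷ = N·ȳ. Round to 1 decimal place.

51542.3

Var(Ŷ) = N²·Var(ȳ) = N²·(1 − n/N)·s²/n.
f = 290/26854 = 0.01079914; Var(ȳ) = 0.98920086·1080/290 = 3.6839205.
Var(Ŷ) = 26854² · 3.6839205 = 2.6566125 × 10^9.
SE(Ŷ) = √(2.6566125 × 10^9) = 51542.3.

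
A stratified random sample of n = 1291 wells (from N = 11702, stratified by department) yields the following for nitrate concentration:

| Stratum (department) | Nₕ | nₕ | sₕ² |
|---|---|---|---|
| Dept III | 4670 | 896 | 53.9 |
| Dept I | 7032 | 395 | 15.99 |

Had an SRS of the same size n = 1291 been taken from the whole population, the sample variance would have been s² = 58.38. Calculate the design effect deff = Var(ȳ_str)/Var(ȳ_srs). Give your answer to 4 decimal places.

0.5354

Var(ȳ_str) = Σ Wₕ²(1−fₕ)sₕ²/nₕ with Wₕ = Nₕ/11702:
  Dept III: (4670/11702)²·(1−896/4670)·53.9/896 = 0.0077424667
  Dept I: (7032/11702)²·(1−395/7032)·15.99/395 = 0.013796911
  → Var(ȳ_str) = 0.021539378.
Var(ȳ_srs) = (1 − 1291/11702)·58.38/1291 = 0.040231868.
deff = 0.021539378 / 0.040231868 = 0.5354.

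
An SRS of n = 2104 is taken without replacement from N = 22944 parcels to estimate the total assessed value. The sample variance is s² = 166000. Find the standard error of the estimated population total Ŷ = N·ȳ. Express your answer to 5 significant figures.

194230

Var(Ŷ) = N²·Var(ȳ) = N²·(1 − n/N)·s²/n.
f = 2104/22944 = 0.09170153; Var(ȳ) = 0.90829847·166000/2104 = 71.662331.
Var(Ŷ) = 22944² · 71.662331 = 3.7724996 × 10^10.
SE(Ŷ) = √(3.7724996 × 10^10) = 194230.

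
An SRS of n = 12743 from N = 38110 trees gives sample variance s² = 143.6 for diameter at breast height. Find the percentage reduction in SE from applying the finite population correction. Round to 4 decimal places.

f = n/N = 12743/38110 = 0.33437418.
SE_no-fpc = √(s²/n) = 0.10615523; SE_fpc = √((1−f)s²/n) = 0.086607691.
Ratio = √(1−f) = 0.81585895. Reduction = 100·(1 − 0.81585895) = 18.4141%.

18.4141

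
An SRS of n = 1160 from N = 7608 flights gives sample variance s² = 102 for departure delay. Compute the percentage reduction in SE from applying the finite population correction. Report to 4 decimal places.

f = n/N = 1160/7608 = 0.15247108.
SE_no-fpc = √(s²/n) = 0.29653168; SE_fpc = √((1−f)s²/n) = 0.27299102.
Ratio = √(1−f) = 0.92061334. Reduction = 100·(1 − 0.92061334) = 7.9387%.

7.9387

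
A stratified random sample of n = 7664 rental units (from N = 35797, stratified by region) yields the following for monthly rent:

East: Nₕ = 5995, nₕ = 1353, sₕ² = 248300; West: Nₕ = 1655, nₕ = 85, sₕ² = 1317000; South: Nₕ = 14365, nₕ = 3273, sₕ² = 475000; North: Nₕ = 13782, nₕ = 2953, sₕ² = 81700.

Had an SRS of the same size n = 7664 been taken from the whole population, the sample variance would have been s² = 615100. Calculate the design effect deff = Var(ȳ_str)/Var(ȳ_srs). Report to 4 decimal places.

Var(ȳ_str) = Σ Wₕ²(1−fₕ)sₕ²/nₕ with Wₕ = Nₕ/35797:
  East: (5995/35797)²·(1−1353/5995)·248300/1353 = 3.985474
  West: (1655/35797)²·(1−85/1655)·1317000/85 = 31.417472
  South: (14365/35797)²·(1−3273/14365)·475000/3273 = 18.045538
  North: (13782/35797)²·(1−2953/13782)·81700/2953 = 3.2222998
  → Var(ȳ_str) = 56.670784.
Var(ȳ_srs) = (1 − 7664/35797)·615100/7664 = 63.075347.
deff = 56.670784 / 63.075347 = 0.8985.

0.8985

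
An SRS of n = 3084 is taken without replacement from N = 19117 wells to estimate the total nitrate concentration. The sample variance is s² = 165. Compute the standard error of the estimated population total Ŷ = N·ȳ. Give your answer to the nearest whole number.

Var(Ŷ) = N²·Var(ȳ) = N²·(1 − n/N)·s²/n.
f = 3084/19117 = 0.16132238; Var(ȳ) = 0.83867762·165/3084 = 0.044870884.
Var(Ŷ) = 19117² · 0.044870884 = 1.6398499 × 10^7.
SE(Ŷ) = √(1.6398499 × 10^7) = 4050.

4050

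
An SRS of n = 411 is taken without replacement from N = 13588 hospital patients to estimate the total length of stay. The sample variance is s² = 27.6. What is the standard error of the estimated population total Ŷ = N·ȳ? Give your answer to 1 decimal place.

3467.5

Var(Ŷ) = N²·Var(ȳ) = N²·(1 − n/N)·s²/n.
f = 411/13588 = 0.03024728; Var(ȳ) = 0.96975272·27.6/411 = 0.065122081.
Var(Ŷ) = 13588² · 0.065122081 = 1.2023734 × 10^7.
SE(Ŷ) = √(1.2023734 × 10^7) = 3467.5.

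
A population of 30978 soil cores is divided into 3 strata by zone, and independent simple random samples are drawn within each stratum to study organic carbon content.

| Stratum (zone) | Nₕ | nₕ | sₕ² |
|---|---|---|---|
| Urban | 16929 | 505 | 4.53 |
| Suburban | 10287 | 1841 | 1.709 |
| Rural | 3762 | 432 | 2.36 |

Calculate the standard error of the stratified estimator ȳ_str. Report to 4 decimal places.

0.0525

Var(ȳ_str) = Σₕ Wₕ²(1 − fₕ)sₕ²/nₕ with Wₕ = Nₕ/N, N = 30978.
Urban: Wₕ = 0.54648460; term = 0.54648460²·(1 − 0.02983047)·4.53/505 = 0.0025990241.
Suburban: Wₕ = 0.33207438; term = 0.33207438²·(1 − 0.17896374)·1.709/1841 = 8.404683 × 10^-5.
Rural: Wₕ = 0.12144102; term = 0.12144102²·(1 − 0.11483254)·2.36/432 = 7.1315598 × 10^-5.
Sum = 0.0027543865.
SE = √(0.0027543865) = 0.0525.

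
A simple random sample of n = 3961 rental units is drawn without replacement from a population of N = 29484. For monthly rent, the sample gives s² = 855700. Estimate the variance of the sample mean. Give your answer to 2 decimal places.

187.01

Under SRS without replacement, Var(ȳ) = (1 − f)·s²/n with f = n/N = 3961/29484 = 0.13434405.
Var(ȳ) = (1 − 0.13434405)·855700/3961 = 0.86565595·216.03131 = 187.00878.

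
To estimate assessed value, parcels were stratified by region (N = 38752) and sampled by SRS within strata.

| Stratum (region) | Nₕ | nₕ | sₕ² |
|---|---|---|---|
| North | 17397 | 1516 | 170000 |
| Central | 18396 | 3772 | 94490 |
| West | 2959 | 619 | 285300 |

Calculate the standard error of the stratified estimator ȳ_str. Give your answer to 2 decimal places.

5.22

Var(ȳ_str) = Σₕ Wₕ²(1 − fₕ)sₕ²/nₕ with Wₕ = Nₕ/N, N = 38752.
North: Wₕ = 0.44893167; term = 0.44893167²·(1 − 0.08714146)·170000/1516 = 20.630687.
Central: Wₕ = 0.47471098; term = 0.47471098²·(1 − 0.20504457)·94490/3772 = 4.4876141.
West: Wₕ = 0.07635735; term = 0.07635735²·(1 − 0.20919229)·285300/619 = 2.1251212.
Sum = 27.243422.
SE = √(27.243422) = 5.22.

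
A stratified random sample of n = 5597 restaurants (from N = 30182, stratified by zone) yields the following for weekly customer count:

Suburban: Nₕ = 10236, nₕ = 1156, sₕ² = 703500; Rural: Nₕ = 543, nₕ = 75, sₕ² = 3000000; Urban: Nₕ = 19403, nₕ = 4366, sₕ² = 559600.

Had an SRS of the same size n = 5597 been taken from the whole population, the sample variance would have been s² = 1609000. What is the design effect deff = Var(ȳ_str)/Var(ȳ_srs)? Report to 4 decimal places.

0.4881

Var(ȳ_str) = Σ Wₕ²(1−fₕ)sₕ²/nₕ with Wₕ = Nₕ/30182:
  Suburban: (10236/30182)²·(1−1156/10236)·703500/1156 = 62.090673
  Rural: (543/30182)²·(1−75/543)·3000000/75 = 11.158598
  Urban: (19403/30182)²·(1−4366/19403)·559600/4366 = 41.051405
  → Var(ȳ_str) = 114.30068.
Var(ȳ_srs) = (1 − 5597/30182)·1609000/5597 = 234.16551.
deff = 114.30068 / 234.16551 = 0.4881.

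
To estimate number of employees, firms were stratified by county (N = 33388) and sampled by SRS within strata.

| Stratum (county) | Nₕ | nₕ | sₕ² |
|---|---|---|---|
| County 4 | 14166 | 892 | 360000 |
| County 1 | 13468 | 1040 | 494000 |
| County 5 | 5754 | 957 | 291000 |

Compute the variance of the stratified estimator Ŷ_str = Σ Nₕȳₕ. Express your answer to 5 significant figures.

1.6379 × 10^11

Var(Ŷ_str) = Σₕ Nₕ²(1 − fₕ)sₕ²/nₕ.
County 4: 14166²·(1 − 892/14166)·360000/892 = 7.5890375 × 10^10.
County 1: 13468²·(1 − 1040/13468)·494000/1040 = 7.9505644 × 10^10.
County 5: 5754²·(1 − 957/5754)·291000/957 = 8.3930658 × 10^9.
Sum = 1.6378908 × 10^11.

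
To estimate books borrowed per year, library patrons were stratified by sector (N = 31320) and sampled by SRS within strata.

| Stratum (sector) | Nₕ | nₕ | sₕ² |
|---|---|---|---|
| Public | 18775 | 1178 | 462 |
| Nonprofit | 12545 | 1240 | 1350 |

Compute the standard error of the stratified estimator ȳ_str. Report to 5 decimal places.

0.53804

Var(ȳ_str) = Σₕ Wₕ²(1 − fₕ)sₕ²/nₕ with Wₕ = Nₕ/N, N = 31320.
Public: Wₕ = 0.59945722; term = 0.59945722²·(1 − 0.06274301)·462/1178 = 0.13209055.
Nonprofit: Wₕ = 0.40054278; term = 0.40054278²·(1 − 0.09884416)·1350/1240 = 0.15740184.
Sum = 0.28949239.
SE = √(0.28949239) = 0.53804.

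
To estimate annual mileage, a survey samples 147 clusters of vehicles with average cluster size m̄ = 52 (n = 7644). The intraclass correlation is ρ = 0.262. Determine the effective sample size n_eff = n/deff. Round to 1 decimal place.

532.2

deff = 1 + (52 − 1)·0.262 = 1 + 13.362 = 14.362.
n_eff = 7644 / 14.362 = 532.2.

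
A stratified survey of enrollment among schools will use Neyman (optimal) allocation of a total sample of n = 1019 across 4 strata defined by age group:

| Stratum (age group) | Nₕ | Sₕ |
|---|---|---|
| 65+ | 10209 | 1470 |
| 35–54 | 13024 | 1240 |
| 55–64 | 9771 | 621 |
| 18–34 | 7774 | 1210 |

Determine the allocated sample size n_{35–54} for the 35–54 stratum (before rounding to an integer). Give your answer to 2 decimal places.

352.91

Neyman allocation: nₕ = n·NₕSₕ / Σⱼ NⱼSⱼ.
Σ NⱼSⱼ = 10209·1470 + 13024·1240 + 9771·621 + 7774·1210 = 4.6631321 × 10^7.
n_{35–54} = 1019·13024·1240 / (4.6631321 × 10^7) = 352.91.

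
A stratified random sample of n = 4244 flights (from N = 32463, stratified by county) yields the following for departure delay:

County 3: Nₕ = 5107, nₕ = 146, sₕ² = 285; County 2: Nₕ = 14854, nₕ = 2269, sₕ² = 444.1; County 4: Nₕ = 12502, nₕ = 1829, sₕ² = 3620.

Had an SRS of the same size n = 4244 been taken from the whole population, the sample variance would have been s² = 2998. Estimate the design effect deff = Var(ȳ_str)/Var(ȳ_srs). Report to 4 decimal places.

Var(ȳ_str) = Σ Wₕ²(1−fₕ)sₕ²/nₕ with Wₕ = Nₕ/32463:
  County 3: (5107/32463)²·(1−146/5107)·285/146 = 0.046929917
  County 2: (14854/32463)²·(1−2269/14854)·444.1/2269 = 0.034718873
  County 4: (12502/32463)²·(1−1829/12502)·3620/1829 = 0.25060144
  → Var(ȳ_str) = 0.33225023.
Var(ȳ_srs) = (1 − 4244/32463)·2998/4244 = 0.61405776.
deff = 0.33225023 / 0.61405776 = 0.5411.

0.5411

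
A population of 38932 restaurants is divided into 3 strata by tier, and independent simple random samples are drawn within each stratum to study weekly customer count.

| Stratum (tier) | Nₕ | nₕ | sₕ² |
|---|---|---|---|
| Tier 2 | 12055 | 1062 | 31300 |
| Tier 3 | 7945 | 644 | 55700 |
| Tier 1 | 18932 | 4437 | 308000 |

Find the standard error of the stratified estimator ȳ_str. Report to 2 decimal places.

4.30

Var(ȳ_str) = Σₕ Wₕ²(1 − fₕ)sₕ²/nₕ with Wₕ = Nₕ/N, N = 38932.
Tier 2: Wₕ = 0.30964245; term = 0.30964245²·(1 − 0.08809623)·31300/1062 = 2.5768541.
Tier 3: Wₕ = 0.20407377; term = 0.20407377²·(1 − 0.08105727)·55700/644 = 3.3100317.
Tier 1: Wₕ = 0.48628378; term = 0.48628378²·(1 − 0.23436510)·308000/4437 = 12.567896.
Sum = 18.454782.
SE = √(18.454782) = 4.30.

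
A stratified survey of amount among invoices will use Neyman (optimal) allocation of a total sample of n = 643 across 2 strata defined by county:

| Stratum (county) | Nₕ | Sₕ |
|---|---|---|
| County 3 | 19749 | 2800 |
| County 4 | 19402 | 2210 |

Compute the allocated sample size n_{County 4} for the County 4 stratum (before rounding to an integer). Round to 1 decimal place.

280.8

Neyman allocation: nₕ = n·NₕSₕ / Σⱼ NⱼSⱼ.
Σ NⱼSⱼ = 19749·2800 + 19402·2210 = 9.817562 × 10^7.
n_{County 4} = 643·19402·2210 / (9.817562 × 10^7) = 280.8.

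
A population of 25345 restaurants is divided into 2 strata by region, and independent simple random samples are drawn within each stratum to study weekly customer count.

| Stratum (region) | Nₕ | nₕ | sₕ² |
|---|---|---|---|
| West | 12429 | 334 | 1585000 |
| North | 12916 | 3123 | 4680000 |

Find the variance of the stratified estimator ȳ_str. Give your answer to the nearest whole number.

1406

Var(ȳ_str) = Σₕ Wₕ²(1 − fₕ)sₕ²/nₕ with Wₕ = Nₕ/N, N = 25345.
West: Wₕ = 0.49039258; term = 0.49039258²·(1 − 0.02687264)·1585000/334 = 1110.5555.
North: Wₕ = 0.50960742; term = 0.50960742²·(1 − 0.24179312)·4680000/3123 = 295.07544.
Sum = 1405.6309.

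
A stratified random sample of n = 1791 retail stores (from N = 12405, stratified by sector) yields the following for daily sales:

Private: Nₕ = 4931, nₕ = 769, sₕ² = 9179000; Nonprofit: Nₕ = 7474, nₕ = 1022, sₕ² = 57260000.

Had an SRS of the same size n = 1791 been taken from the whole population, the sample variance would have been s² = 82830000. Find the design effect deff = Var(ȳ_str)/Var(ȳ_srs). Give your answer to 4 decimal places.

0.4839

Var(ȳ_str) = Σ Wₕ²(1−fₕ)sₕ²/nₕ with Wₕ = Nₕ/12405:
  Private: (4931/12405)²·(1−769/4931)·9179000/769 = 1591.8882
  Nonprofit: (7474/12405)²·(1−1022/7474)·57260000/1022 = 17557.164
  → Var(ȳ_str) = 19149.052.
Var(ȳ_srs) = (1 − 1791/12405)·82830000/1791 = 39570.76.
deff = 19149.052 / 39570.76 = 0.4839.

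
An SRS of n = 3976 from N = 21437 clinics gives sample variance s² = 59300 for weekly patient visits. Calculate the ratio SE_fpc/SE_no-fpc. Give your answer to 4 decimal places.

0.9025

f = n/N = 3976/21437 = 0.18547371.
SE_no-fpc = √(s²/n) = 3.8619279; SE_fpc = √((1−f)s²/n) = 3.4854328.
Ratio = √(1−f) = 0.90251110.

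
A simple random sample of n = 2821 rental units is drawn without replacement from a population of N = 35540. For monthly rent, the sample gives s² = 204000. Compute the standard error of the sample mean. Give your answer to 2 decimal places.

Under SRS without replacement, Var(ȳ) = (1 − f)·s²/n with f = n/N = 2821/35540 = 0.07937535.
Var(ȳ) = (1 − 0.07937535)·204000/2821 = 0.92062465·72.314782 = 66.574771.
SE(ȳ) = √(66.574771) = 8.16.

8.16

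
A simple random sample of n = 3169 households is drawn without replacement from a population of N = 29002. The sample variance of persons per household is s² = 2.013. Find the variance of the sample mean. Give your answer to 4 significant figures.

Under SRS without replacement, Var(ȳ) = (1 − f)·s²/n with f = n/N = 3169/29002 = 0.10926833.
Var(ȳ) = (1 − 0.10926833)·2.013/3169 = 0.89073167·6.3521616 × 10^-4 = 5.6580715 × 10^-4.

5.658 × 10^-4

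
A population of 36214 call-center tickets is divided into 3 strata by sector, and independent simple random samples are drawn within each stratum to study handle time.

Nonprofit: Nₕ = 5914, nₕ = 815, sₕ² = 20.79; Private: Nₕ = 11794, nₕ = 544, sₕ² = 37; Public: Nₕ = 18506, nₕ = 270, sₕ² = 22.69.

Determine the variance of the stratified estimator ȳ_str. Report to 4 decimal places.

Var(ȳ_str) = Σₕ Wₕ²(1 − fₕ)sₕ²/nₕ with Wₕ = Nₕ/N, N = 36214.
Nonprofit: Wₕ = 0.16330701; term = 0.16330701²·(1 − 0.13780859)·20.79/815 = 5.8655699 × 10^-4.
Private: Wₕ = 0.32567515; term = 0.32567515²·(1 − 0.04612515)·37/544 = 0.0068811888.
Public: Wₕ = 0.51101784; term = 0.51101784²·(1 − 0.01458986)·22.69/270 = 0.021625187.
Sum = 0.029092933.

0.0291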